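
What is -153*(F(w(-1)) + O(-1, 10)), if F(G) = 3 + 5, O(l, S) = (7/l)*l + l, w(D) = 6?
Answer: -2142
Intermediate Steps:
O(l, S) = 7 + l
F(G) = 8
-153*(F(w(-1)) + O(-1, 10)) = -153*(8 + (7 - 1)) = -153*(8 + 6) = -153*14 = -2142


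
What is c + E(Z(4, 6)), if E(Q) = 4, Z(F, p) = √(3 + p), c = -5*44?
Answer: -216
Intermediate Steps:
c = -220
c + E(Z(4, 6)) = -220 + 4 = -216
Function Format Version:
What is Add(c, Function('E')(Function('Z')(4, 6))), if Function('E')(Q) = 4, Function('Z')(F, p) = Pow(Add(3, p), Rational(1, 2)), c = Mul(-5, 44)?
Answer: -216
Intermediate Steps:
c = -220
Add(c, Function('E')(Function('Z')(4, 6))) = Add(-220, 4) = -216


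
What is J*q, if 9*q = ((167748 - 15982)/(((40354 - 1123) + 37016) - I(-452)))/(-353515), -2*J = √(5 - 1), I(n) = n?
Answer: 151766/244028222865 ≈ 6.2192e-7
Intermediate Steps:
J = -1 (J = -√(5 - 1)/2 = -√4/2 = -½*2 = -1)
q = -151766/244028222865 (q = (((167748 - 15982)/(((40354 - 1123) + 37016) - 1*(-452)))/(-353515))/9 = ((151766/((39231 + 37016) + 452))*(-1/353515))/9 = ((151766/(76247 + 452))*(-1/353515))/9 = ((151766/76699)*(-1/353515))/9 = (⅑)*(-151766/27114246985) = -151766/244028222865 ≈ -6.2192e-7)
J*q = -1*(-151766/244028222865) = 151766/244028222865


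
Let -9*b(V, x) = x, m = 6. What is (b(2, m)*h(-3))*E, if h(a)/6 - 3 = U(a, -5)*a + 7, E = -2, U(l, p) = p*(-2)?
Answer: -160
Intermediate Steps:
U(l, p) = -2*p
b(V, x) = -x/9
h(a) = 60 + 60*a (h(a) = 18 + 6*((-2*(-5))*a + 7) = 18 + 6*(10*a + 7) = 18 + 6*(7 + 10*a) = 18 + (42 + 60*a) = 60 + 60*a)
(b(2, m)*h(-3))*E = ((-1/9*6)*(60 + 60*(-3)))*(-2) = -2*(60 - 180)/3*(-2) = -2/3*(-120)*(-2) = 80*(-2) = -160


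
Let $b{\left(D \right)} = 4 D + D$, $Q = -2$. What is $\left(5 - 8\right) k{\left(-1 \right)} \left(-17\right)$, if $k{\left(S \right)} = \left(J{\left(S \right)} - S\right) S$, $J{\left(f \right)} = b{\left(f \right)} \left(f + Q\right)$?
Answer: $-816$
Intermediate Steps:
$b{\left(D \right)} = 5 D$
$J{\left(f \right)} = 5 f \left(-2 + f\right)$ ($J{\left(f \right)} = 5 f \left(f - 2\right) = 5 f \left(-2 + f\right)$)
$k{\left(S \right)} = S \left(- S + 5 S \left(-2 + S\right)\right)$ ($k{\left(S \right)} = \left(5 S \left(-2 + S\right) - S\right) S = \left(- S + 5 S \left(-2 + S\right)\right) S = S \left(- S + 5 S \left(-2 + S\right)\right)$)
$\left(5 - 8\right) k{\left(-1 \right)} \left(-17\right) = \left(5 - 8\right) \left(-1\right)^{2} \left(-11 + 5 \left(-1\right)\right) \left(-17\right) = - 3 \cdot 1 \left(-11 - 5\right) \left(-17\right) = - 3 \cdot 1 \left(-16\right) \left(-17\right) = \left(-3\right) \left(-16\right) \left(-17\right) = 48 \left(-17\right) = -816$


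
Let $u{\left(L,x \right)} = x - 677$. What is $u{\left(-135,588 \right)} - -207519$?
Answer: $207430$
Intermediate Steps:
$u{\left(L,x \right)} = -677 + x$
$u{\left(-135,588 \right)} - -207519 = \left(-677 + 588\right) - -207519 = -89 + 207519 = 207430$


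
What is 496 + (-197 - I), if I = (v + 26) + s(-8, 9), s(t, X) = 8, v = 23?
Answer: 242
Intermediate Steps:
I = 57 (I = (23 + 26) + 8 = 49 + 8 = 57)
496 + (-197 - I) = 496 + (-197 - 1*57) = 496 + (-197 - 57) = 496 - 254 = 242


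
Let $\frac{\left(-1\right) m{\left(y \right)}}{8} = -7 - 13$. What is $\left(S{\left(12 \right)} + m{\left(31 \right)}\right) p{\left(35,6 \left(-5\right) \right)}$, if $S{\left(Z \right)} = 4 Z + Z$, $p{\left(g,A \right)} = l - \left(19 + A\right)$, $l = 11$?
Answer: $4840$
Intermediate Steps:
$p{\left(g,A \right)} = -8 - A$ ($p{\left(g,A \right)} = 11 - \left(19 + A\right) = -8 - A$)
$S{\left(Z \right)} = 5 Z$
$m{\left(y \right)} = 160$ ($m{\left(y \right)} = - 8 \left(-7 - 13\right) = \left(-8\right) \left(-20\right) = 160$)
$\left(S{\left(12 \right)} + m{\left(31 \right)}\right) p{\left(35,6 \left(-5\right) \right)} = \left(5 \cdot 12 + 160\right) \left(-8 - 6 \left(-5\right)\right) = \left(60 + 160\right) \left(-8 - -30\right) = 220 \left(-8 + 30\right) = 220 \cdot 22 = 4840$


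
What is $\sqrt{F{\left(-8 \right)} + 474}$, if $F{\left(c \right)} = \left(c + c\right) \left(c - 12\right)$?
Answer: $\sqrt{794} \approx 28.178$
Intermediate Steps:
$F{\left(c \right)} = 2 c \left(-12 + c\right)$
$\sqrt{F{\left(-8 \right)} + 474} = \sqrt{2 \left(-8\right) \left(-12 - 8\right) + 474} = \sqrt{2 \left(-8\right) \left(-20\right) + 474} = \sqrt{320 + 474} = \sqrt{794}$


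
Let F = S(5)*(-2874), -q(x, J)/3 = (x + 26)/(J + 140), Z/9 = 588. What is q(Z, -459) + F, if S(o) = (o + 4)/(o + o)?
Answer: -4045857/1595 ≈ -2536.6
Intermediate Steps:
Z = 5292 (Z = 9*588 = 5292)
S(o) = (4 + o)/(2*o) (S(o) = (4 + o)/((2*o)) = (4 + o)*(1/(2*o)) = (4 + o)/(2*o))
q(x, J) = -3*(26 + x)/(140 + J) (q(x, J) = -3*(x + 26)/(J + 140) = -3*(26 + x)/(140 + J))
F = -12933/5 (F = ((1/2)*(4 + 5)/5)*(-2874) = ((1/2)*(1/5)*9)*(-2874) = (9/10)*(-2874) = -12933/5 ≈ -2586.6)
q(Z, -459) + F = 3*(-26 - 1*5292)/(140 - 459) - 12933/5 = 3*(-26 - 5292)/(-319) - 12933/5 = 3*(-1/319)*(-5318) - 12933/5 = 15954/319 - 12933/5 = -4045857/1595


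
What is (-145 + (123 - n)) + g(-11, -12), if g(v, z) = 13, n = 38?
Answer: -47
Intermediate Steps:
(-145 + (123 - n)) + g(-11, -12) = (-145 + (123 - 1*38)) + 13 = (-145 + (123 - 38)) + 13 = (-145 + 85) + 13 = -60 + 13 = -47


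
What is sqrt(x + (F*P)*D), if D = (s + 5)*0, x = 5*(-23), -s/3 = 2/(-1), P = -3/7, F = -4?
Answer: I*sqrt(115) ≈ 10.724*I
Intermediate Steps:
P = -3/7 (P = -3*1/7 = -3/7 ≈ -0.42857)
s = 6 (s = -6/(-1) = -6*(-1) = -3*(-2) = 6)
x = -115
D = 0 (D = (6 + 5)*0 = 11*0 = 0)
sqrt(x + (F*P)*D) = sqrt(-115 - 4*(-3/7)*0) = sqrt(-115 + (12/7)*0) = sqrt(-115 + 0) = sqrt(-115) = I*sqrt(115)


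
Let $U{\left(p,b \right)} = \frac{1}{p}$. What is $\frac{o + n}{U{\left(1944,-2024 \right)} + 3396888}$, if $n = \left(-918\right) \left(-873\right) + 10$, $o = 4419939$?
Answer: $\frac{10150329672}{6603550273} \approx 1.5371$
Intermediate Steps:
$n = 801424$ ($n = 801414 + 10 = 801424$)
$\frac{o + n}{U{\left(1944,-2024 \right)} + 3396888} = \frac{4419939 + 801424}{\frac{1}{1944} + 3396888} = \frac{5221363}{\frac{1}{1944} + 3396888} = \frac{5221363}{\frac{6603550273}{1944}} = 5221363 \cdot \frac{1944}{6603550273} = \frac{10150329672}{6603550273}$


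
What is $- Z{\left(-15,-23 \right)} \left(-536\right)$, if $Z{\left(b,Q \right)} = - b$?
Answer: $8040$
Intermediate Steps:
$- Z{\left(-15,-23 \right)} \left(-536\right) = - \left(-1\right) \left(-15\right) \left(-536\right) = \left(-1\right) 15 \left(-536\right) = \left(-15\right) \left(-536\right) = 8040$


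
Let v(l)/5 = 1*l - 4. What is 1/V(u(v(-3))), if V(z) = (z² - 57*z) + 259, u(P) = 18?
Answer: -1/443 ≈ -0.0022573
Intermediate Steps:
v(l) = -20 + 5*l (v(l) = 5*(1*l - 4) = 5*(l - 4) = 5*(-4 + l) = -20 + 5*l)
V(z) = 259 + z² - 57*z
1/V(u(v(-3))) = 1/(259 + 18² - 57*18) = 1/(259 + 324 - 1026) = 1/(-443) = -1/443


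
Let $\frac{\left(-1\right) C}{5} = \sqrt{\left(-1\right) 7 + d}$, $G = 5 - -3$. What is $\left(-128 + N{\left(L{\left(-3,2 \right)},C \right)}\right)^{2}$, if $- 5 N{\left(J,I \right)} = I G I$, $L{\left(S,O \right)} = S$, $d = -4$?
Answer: $97344$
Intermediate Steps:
$G = 8$ ($G = 5 + 3 = 8$)
$C = - 5 i \sqrt{11}$ ($C = - 5 \sqrt{\left(-1\right) 7 - 4} = - 5 \sqrt{-7 - 4} = - 5 \sqrt{-11} = - 5 i \sqrt{11} \approx - 16.583 i$)
$N{\left(J,I \right)} = - \frac{8 I^{2}}{5}$ ($N{\left(J,I \right)} = - \frac{I 8 I}{5} = - \frac{8 I I}{5} = - \frac{8 I^{2}}{5}$)
$\left(-128 + N{\left(L{\left(-3,2 \right)},C \right)}\right)^{2} = \left(-128 - \frac{8 \left(- 5 i \sqrt{11}\right)^{2}}{5}\right)^{2} = \left(-128 - -440\right)^{2} = \left(-128 + 440\right)^{2} = 312^{2} = 97344$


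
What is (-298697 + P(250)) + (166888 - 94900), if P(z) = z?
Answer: -226459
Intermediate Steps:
(-298697 + P(250)) + (166888 - 94900) = (-298697 + 250) + (166888 - 94900) = -298447 + 71988 = -226459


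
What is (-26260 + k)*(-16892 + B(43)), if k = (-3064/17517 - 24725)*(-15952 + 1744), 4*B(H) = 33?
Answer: -34629581542601435/5839 ≈ -5.9307e+12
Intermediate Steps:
B(H) = 33/4 (B(H) = (¼)*33 = 33/4)
k = 2051213170304/5839 (k = (-3064*1/17517 - 24725)*(-14208) = (-3064/17517 - 24725)*(-14208) = -433110889/17517*(-14208) = 2051213170304/5839 ≈ 3.5130e+8)
(-26260 + k)*(-16892 + B(43)) = (-26260 + 2051213170304/5839)*(-16892 + 33/4) = (2051059838164/5839)*(-67535/4) = -34629581542601435/5839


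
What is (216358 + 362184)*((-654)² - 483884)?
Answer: -32495547056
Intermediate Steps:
(216358 + 362184)*((-654)² - 483884) = 578542*(427716 - 483884) = 578542*(-56168) = -32495547056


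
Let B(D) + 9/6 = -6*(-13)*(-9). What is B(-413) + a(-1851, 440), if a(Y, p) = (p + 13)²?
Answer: 409011/2 ≈ 2.0451e+5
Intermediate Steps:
a(Y, p) = (13 + p)²
B(D) = -1407/2 (B(D) = -3/2 - 6*(-13)*(-9) = -3/2 + 78*(-9) = -3/2 - 702 = -1407/2)
B(-413) + a(-1851, 440) = -1407/2 + (13 + 440)² = -1407/2 + 453² = -1407/2 + 205209 = 409011/2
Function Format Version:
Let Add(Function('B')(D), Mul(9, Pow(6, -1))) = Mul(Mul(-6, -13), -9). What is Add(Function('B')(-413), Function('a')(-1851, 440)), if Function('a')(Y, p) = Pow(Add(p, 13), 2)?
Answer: Rational(409011, 2) ≈ 2.0451e+5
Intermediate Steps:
Function('a')(Y, p) = Pow(Add(13, p), 2)
Function('B')(D) = Rational(-1407, 2) (Function('B')(D) = Add(Rational(-3, 2), Mul(Mul(-6, -13), -9)) = Add(Rational(-3, 2), Mul(78, -9)) = Add(Rational(-3, 2), -702) = Rational(-1407, 2))
Add(Function('B')(-413), Function('a')(-1851, 440)) = Add(Rational(-1407, 2), Pow(Add(13, 440), 2)) = Add(Rational(-1407, 2), Pow(453, 2)) = Add(Rational(-1407, 2), 205209) = Rational(409011, 2)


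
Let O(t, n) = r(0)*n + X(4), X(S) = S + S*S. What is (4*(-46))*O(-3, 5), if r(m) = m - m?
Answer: -3680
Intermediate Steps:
X(S) = S + S²
r(m) = 0
O(t, n) = 20 (O(t, n) = 0*n + 4*(1 + 4) = 0 + 4*5 = 0 + 20 = 20)
(4*(-46))*O(-3, 5) = (4*(-46))*20 = -184*20 = -3680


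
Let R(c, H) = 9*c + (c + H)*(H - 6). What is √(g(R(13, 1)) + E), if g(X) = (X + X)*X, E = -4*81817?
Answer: 5*I*√12914 ≈ 568.2*I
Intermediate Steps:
E = -327268
R(c, H) = 9*c + (-6 + H)*(H + c) (R(c, H) = 9*c + (H + c)*(-6 + H) = 9*c + (-6 + H)*(H + c))
g(X) = 2*X² (g(X) = (2*X)*X = 2*X²)
√(g(R(13, 1)) + E) = √(2*(1² - 6*1 + 3*13 + 1*13)² - 327268) = √(2*(1 - 6 + 39 + 13)² - 327268) = √(2*47² - 327268) = √(2*2209 - 327268) = √(4418 - 327268) = √(-322850) = 5*I*√12914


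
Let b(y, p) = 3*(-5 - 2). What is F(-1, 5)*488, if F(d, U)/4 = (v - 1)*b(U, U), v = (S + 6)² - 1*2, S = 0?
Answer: -1352736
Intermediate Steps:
b(y, p) = -21 (b(y, p) = 3*(-7) = -21)
v = 34 (v = (0 + 6)² - 1*2 = 6² - 2 = 36 - 2 = 34)
F(d, U) = -2772 (F(d, U) = 4*((34 - 1)*(-21)) = 4*(33*(-21)) = 4*(-693) = -2772)
F(-1, 5)*488 = -2772*488 = -1352736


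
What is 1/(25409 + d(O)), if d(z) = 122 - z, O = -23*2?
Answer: 1/25577 ≈ 3.9098e-5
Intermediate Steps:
O = -46
1/(25409 + d(O)) = 1/(25409 + (122 - 1*(-46))) = 1/(25409 + (122 + 46)) = 1/(25409 + 168) = 1/25577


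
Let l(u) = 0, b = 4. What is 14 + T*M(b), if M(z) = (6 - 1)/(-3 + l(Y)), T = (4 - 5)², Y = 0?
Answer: 37/3 ≈ 12.333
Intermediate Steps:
T = 1 (T = (-1)² = 1)
M(z) = -5/3 (M(z) = (6 - 1)/(-3 + 0) = 5/(-3) = 5*(-⅓) = -5/3)
14 + T*M(b) = 14 + 1*(-5/3) = 14 - 5/3 = 37/3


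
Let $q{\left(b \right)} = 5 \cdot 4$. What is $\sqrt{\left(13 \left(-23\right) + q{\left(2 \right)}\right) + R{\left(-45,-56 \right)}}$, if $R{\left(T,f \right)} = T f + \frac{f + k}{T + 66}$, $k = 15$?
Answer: $\frac{2 \sqrt{246855}}{21} \approx 47.319$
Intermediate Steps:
$R{\left(T,f \right)} = T f + \frac{15 + f}{66 + T}$ ($R{\left(T,f \right)} = T f + \frac{f + 15}{T + 66} = T f + \frac{15 + f}{66 + T}$)
$q{\left(b \right)} = 20$
$\sqrt{\left(13 \left(-23\right) + q{\left(2 \right)}\right) + R{\left(-45,-56 \right)}} = \sqrt{\left(13 \left(-23\right) + 20\right) + \frac{15 - 56 - 56 \left(-45\right)^{2} + 66 \left(-45\right) \left(-56\right)}{66 - 45}} = \sqrt{\left(-299 + 20\right) + \frac{15 - 56 - 113400 + 166320}{21}} = \sqrt{-279 + \frac{15 - 56 - 113400 + 166320}{21}} = \sqrt{-279 + \frac{1}{21} \cdot 52879} = \sqrt{-279 + \frac{52879}{21}} = \sqrt{\frac{47020}{21}} = \frac{2 \sqrt{246855}}{21}$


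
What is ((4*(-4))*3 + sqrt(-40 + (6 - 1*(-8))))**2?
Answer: (48 - I*sqrt(26))**2 ≈ 2278.0 - 489.51*I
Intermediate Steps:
((4*(-4))*3 + sqrt(-40 + (6 - 1*(-8))))**2 = (-16*3 + sqrt(-40 + (6 + 8)))**2 = (-48 + sqrt(-40 + 14))**2 = (-48 + sqrt(-26))**2 = (-48 + I*sqrt(26))**2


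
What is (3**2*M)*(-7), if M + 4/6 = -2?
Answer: 168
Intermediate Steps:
M = -8/3 (M = -2/3 - 2 = -8/3 ≈ -2.6667)
(3**2*M)*(-7) = (3**2*(-8/3))*(-7) = (9*(-8/3))*(-7) = -24*(-7) = 168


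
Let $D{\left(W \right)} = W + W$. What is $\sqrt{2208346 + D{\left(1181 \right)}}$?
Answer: $2 \sqrt{552677} \approx 1486.8$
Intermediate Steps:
$D{\left(W \right)} = 2 W$
$\sqrt{2208346 + D{\left(1181 \right)}} = \sqrt{2208346 + 2 \cdot 1181} = \sqrt{2208346 + 2362} = \sqrt{2210708} = 2 \sqrt{552677}$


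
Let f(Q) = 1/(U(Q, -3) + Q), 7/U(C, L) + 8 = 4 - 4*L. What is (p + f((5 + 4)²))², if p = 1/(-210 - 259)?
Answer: 9591409/94368768025 ≈ 0.00010164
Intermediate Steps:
U(C, L) = 7/(-4 - 4*L) (U(C, L) = 7/(-8 + (4 - 4*L)) = 7/(-4 - 4*L))
p = -1/469 (p = 1/(-469) = -1/469 ≈ -0.0021322)
f(Q) = 1/(7/8 + Q) (f(Q) = 1/(-7/(4 + 4*(-3)) + Q) = 1/(-7/(4 - 12) + Q) = 1/(-7/(-8) + Q) = 1/(-7*(-⅛) + Q) = 1/(7/8 + Q))
(p + f((5 + 4)²))² = (-1/469 + 8/(7 + 8*(5 + 4)²))² = (-1/469 + 8/(7 + 8*9²))² = (-1/469 + 8/(7 + 8*81))² = (-1/469 + 8/(7 + 648))² = (-1/469 + 8/655)² = (3097/307195)² = 9591409/94368768025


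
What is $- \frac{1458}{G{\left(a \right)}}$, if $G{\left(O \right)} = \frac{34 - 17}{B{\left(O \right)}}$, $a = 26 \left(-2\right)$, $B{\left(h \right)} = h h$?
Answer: $- \frac{3942432}{17} \approx -2.3191 \cdot 10^{5}$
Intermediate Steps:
$B{\left(h \right)} = h^{2}$
$a = -52$
$G{\left(O \right)} = \frac{17}{O^{2}}$ ($G{\left(O \right)} = \frac{34 - 17}{O^{2}} = \frac{17}{O^{2}}$)
$- \frac{1458}{G{\left(a \right)}} = - \frac{1458}{17 \cdot \frac{1}{2704}} = - \frac{1458}{\frac{17}{2704}} = \left(-1458\right) \frac{2704}{17} = - \frac{3942432}{17}$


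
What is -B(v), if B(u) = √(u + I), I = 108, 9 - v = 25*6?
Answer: -I*√33 ≈ -5.7446*I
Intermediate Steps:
v = -141 (v = 9 - 25*6 = 9 - 1*150 = 9 - 150 = -141)
B(u) = √(108 + u) (B(u) = √(u + 108) = √(108 + u))
-B(v) = -√(108 - 141) = -√(-33) = -I*√33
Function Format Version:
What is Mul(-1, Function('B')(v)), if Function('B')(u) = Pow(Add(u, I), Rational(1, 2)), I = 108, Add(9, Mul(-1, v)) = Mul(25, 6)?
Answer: Mul(-1, I, Pow(33, Rational(1, 2))) ≈ Mul(-5.7446, I)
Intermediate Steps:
v = -141 (v = Add(9, Mul(-1, Mul(25, 6))) = Add(9, Mul(-1, 150)) = Add(9, -150) = -141)
Function('B')(u) = Pow(Add(108, u), Rational(1, 2)) (Function('B')(u) = Pow(Add(u, 108), Rational(1, 2)) = Pow(Add(108, u), Rational(1, 2)))
Mul(-1, Function('B')(v)) = Mul(-1, Pow(Add(108, -141), Rational(1, 2))) = Mul(-1, Pow(-33, Rational(1, 2))) = Mul(-1, Mul(I, Pow(33, Rational(1, 2)))) = Mul(-1, I, Pow(33, Rational(1, 2)))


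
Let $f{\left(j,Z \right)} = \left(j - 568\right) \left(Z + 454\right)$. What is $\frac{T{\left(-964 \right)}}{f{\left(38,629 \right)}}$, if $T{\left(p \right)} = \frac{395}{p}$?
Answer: $\frac{79}{110665272} \approx 7.1386 \cdot 10^{-7}$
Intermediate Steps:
$f{\left(j,Z \right)} = \left(-568 + j\right) \left(454 + Z\right)$
$\frac{T{\left(-964 \right)}}{f{\left(38,629 \right)}} = \frac{395 \frac{1}{-964}}{-257872 - 357272 + 454 \cdot 38 + 629 \cdot 38} = \frac{395 \left(- \frac{1}{964}\right)}{-257872 - 357272 + 17252 + 23902} = - \frac{395}{964 \left(-573990\right)} = \left(- \frac{395}{964}\right) \left(- \frac{1}{573990}\right) = \frac{79}{110665272}$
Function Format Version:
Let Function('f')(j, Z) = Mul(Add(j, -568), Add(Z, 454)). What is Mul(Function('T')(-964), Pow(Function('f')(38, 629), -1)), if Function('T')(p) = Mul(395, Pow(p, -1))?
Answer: Rational(79, 110665272) ≈ 7.1386e-7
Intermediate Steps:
Function('f')(j, Z) = Mul(Add(-568, j), Add(454, Z))
Mul(Function('T')(-964), Pow(Function('f')(38, 629), -1)) = Mul(Mul(395, Pow(-964, -1)), Pow(Add(-257872, Mul(-568, 629), Mul(454, 38), Mul(629, 38)), -1)) = Mul(Mul(395, Rational(-1, 964)), Pow(Add(-257872, -357272, 17252, 23902), -1)) = Mul(Rational(-395, 964), Pow(-573990, -1)) = Mul(Rational(-395, 964), Rational(-1, 573990)) = Rational(79, 110665272)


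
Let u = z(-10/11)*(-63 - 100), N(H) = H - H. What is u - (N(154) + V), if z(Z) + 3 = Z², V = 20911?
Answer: -2487362/121 ≈ -20557.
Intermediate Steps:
z(Z) = -3 + Z²
N(H) = 0
u = 42869/121 (u = (-3 + (-10/11)²)*(-63 - 100) = (-3 + (-10*1/11)²)*(-163) = (-3 + (-10/11)²)*(-163) = (-3 + 100/121)*(-163) = -263/121*(-163) = 42869/121 ≈ 354.29)
u - (N(154) + V) = 42869/121 - (0 + 20911) = 42869/121 - 1*20911 = 42869/121 - 20911 = -2487362/121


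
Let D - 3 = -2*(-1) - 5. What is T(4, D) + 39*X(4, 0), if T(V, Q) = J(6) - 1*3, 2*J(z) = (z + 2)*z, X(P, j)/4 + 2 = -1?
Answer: -447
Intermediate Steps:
X(P, j) = -12 (X(P, j) = -8 + 4*(-1) = -8 - 4 = -12)
D = 0 (D = 3 + (-2*(-1) - 5) = 3 + (2 - 5) = 3 - 3 = 0)
J(z) = z*(2 + z)/2 (J(z) = ((z + 2)*z)/2 = ((2 + z)*z)/2 = (z*(2 + z))/2 = z*(2 + z)/2)
T(V, Q) = 21 (T(V, Q) = (½)*6*(2 + 6) - 1*3 = (½)*6*8 - 3 = 24 - 3 = 21)
T(4, D) + 39*X(4, 0) = 21 + 39*(-12) = 21 - 468 = -447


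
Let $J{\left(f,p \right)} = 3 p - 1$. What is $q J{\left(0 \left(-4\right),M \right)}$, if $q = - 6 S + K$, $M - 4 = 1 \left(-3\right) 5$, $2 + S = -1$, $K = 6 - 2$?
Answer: $-748$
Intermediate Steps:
$K = 4$
$S = -3$ ($S = -2 - 1 = -3$)
$M = -11$ ($M = 4 + 1 \left(-3\right) 5 = 4 - 15 = -11$)
$J{\left(f,p \right)} = -1 + 3 p$
$q = 22$ ($q = \left(-6\right) \left(-3\right) + 4 = 18 + 4 = 22$)
$q J{\left(0 \left(-4\right),M \right)} = 22 \left(-1 + 3 \left(-11\right)\right) = 22 \left(-1 - 33\right) = 22 \left(-34\right) = -748$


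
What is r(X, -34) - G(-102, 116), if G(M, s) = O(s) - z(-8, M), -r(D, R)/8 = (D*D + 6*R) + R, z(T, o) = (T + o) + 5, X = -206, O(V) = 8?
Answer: -337697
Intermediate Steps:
z(T, o) = 5 + T + o
r(D, R) = -56*R - 8*D² (r(D, R) = -8*((D*D + 6*R) + R) = -8*((D² + 6*R) + R) = -8*(D² + 7*R) = -56*R - 8*D²)
G(M, s) = 11 - M (G(M, s) = 8 - (5 - 8 + M) = 8 - (-3 + M) = 8 + (3 - M) = 11 - M)
r(X, -34) - G(-102, 116) = (-56*(-34) - 8*(-206)²) - (11 - 1*(-102)) = (1904 - 8*42436) - (11 + 102) = (1904 - 339488) - 1*113 = -337584 - 113 = -337697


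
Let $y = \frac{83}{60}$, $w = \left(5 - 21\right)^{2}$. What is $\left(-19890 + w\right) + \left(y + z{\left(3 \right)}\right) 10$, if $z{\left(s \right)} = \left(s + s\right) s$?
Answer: $- \frac{116641}{6} \approx -19440.0$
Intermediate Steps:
$w = 256$ ($w = \left(-16\right)^{2} = 256$)
$y = \frac{83}{60}$ ($y = 83 \cdot \frac{1}{60} = \frac{83}{60} \approx 1.3833$)
$z{\left(s \right)} = 2 s^{2}$ ($z{\left(s \right)} = 2 s s = 2 s^{2}$)
$\left(-19890 + w\right) + \left(y + z{\left(3 \right)}\right) 10 = \left(-19890 + 256\right) + \left(\frac{83}{60} + 2 \cdot 3^{2}\right) 10 = -19634 + \left(\frac{83}{60} + 2 \cdot 9\right) 10 = -19634 + \left(\frac{83}{60} + 18\right) 10 = -19634 + \frac{1163}{60} \cdot 10 = -19634 + \frac{1163}{6} = - \frac{116641}{6}$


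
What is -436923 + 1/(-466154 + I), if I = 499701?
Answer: -14657455880/33547 ≈ -4.3692e+5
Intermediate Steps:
-436923 + 1/(-466154 + I) = -436923 + 1/(-466154 + 499701) = -436923 + 1/33547 = -14657455880/33547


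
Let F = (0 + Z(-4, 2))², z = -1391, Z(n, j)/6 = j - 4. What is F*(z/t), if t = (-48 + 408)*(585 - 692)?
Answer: 26/5 ≈ 5.2000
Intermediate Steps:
t = -38520 (t = 360*(-107) = -38520)
Z(n, j) = -24 + 6*j (Z(n, j) = 6*(j - 4) = 6*(-4 + j) = -24 + 6*j)
F = 144 (F = (0 + (-24 + 6*2))² = (0 + (-24 + 12))² = (0 - 12)² = (-12)² = 144)
F*(z/t) = 144*(-1391/(-38520)) = 144*(-1391*(-1/38520)) = 144*(13/360) = 26/5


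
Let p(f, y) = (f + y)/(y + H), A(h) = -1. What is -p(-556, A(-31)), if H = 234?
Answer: 557/233 ≈ 2.3906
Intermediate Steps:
p(f, y) = (f + y)/(234 + y) (p(f, y) = (f + y)/(y + 234) = (f + y)/(234 + y))
-p(-556, A(-31)) = -(-556 - 1)/(234 - 1) = -(-557)/233 = -1*(-557/233) = 557/233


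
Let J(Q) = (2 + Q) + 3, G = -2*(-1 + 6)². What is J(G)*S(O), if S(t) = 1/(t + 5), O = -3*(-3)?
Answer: -45/14 ≈ -3.2143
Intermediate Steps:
O = 9
S(t) = 1/(5 + t)
G = -50 (G = -2*5² = -2*25 = -50)
J(Q) = 5 + Q
J(G)*S(O) = (5 - 50)/(5 + 9) = -45/14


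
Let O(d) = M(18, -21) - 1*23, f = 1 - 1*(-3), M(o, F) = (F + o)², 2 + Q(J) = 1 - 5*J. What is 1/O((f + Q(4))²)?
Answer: -1/14 ≈ -0.071429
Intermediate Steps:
Q(J) = -1 - 5*J (Q(J) = -2 + (1 - 5*J) = -1 - 5*J)
f = 4 (f = 1 + 3 = 4)
O(d) = -14 (O(d) = (-21 + 18)² - 1*23 = (-3)² - 23 = 9 - 23 = -14)
1/O((f + Q(4))²) = 1/(-14) = -1/14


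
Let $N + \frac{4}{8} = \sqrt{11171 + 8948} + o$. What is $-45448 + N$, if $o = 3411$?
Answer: $- \frac{84075}{2} + \sqrt{20119} \approx -41896.0$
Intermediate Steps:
$N = \frac{6821}{2} + \sqrt{20119}$ ($N = - \frac{1}{2} + \left(\sqrt{11171 + 8948} + 3411\right) = - \frac{1}{2} + \left(\sqrt{20119} + 3411\right) = - \frac{1}{2} + \left(3411 + \sqrt{20119}\right) = \frac{6821}{2} + \sqrt{20119} \approx 3552.3$)
$-45448 + N = -45448 + \left(\frac{6821}{2} + \sqrt{20119}\right) = - \frac{84075}{2} + \sqrt{20119}$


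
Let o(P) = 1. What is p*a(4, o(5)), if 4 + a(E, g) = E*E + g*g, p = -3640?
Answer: -47320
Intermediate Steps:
a(E, g) = -4 + E² + g² (a(E, g) = -4 + (E*E + g*g) = -4 + (E² + g²) = -4 + E² + g²)
p*a(4, o(5)) = -3640*(-4 + 4² + 1²) = -3640*(-4 + 16 + 1) = -3640*13 = -47320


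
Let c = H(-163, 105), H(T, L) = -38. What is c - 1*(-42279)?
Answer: 42241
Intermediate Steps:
c = -38
c - 1*(-42279) = -38 - 1*(-42279) = -38 + 42279 = 42241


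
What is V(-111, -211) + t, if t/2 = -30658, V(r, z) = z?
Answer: -61527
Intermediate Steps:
t = -61316 (t = 2*(-30658) = -61316)
V(-111, -211) + t = -211 - 61316 = -61527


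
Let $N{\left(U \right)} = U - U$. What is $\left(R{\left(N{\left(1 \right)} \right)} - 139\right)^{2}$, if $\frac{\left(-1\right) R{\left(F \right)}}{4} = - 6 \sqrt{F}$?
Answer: $19321$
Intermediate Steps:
$N{\left(U \right)} = 0$
$R{\left(F \right)} = 24 \sqrt{F}$ ($R{\left(F \right)} = - 4 \left(- 6 \sqrt{F}\right) = 24 \sqrt{F}$)
$\left(R{\left(N{\left(1 \right)} \right)} - 139\right)^{2} = \left(24 \sqrt{0} - 139\right)^{2} = \left(24 \cdot 0 - 139\right)^{2} = \left(0 - 139\right)^{2} = \left(-139\right)^{2} = 19321$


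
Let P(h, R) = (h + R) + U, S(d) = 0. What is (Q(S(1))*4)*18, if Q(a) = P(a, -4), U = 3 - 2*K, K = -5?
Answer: 648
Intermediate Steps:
U = 13 (U = 3 - 2*(-5) = 3 + 10 = 13)
P(h, R) = 13 + R + h (P(h, R) = (h + R) + 13 = (R + h) + 13 = 13 + R + h)
Q(a) = 9 + a (Q(a) = 13 - 4 + a = 9 + a)
(Q(S(1))*4)*18 = ((9 + 0)*4)*18 = (9*4)*18 = 36*18 = 648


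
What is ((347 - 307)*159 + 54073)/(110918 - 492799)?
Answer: -60433/381881 ≈ -0.15825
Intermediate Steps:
((347 - 307)*159 + 54073)/(110918 - 492799) = (40*159 + 54073)/(-381881) = (6360 + 54073)*(-1/381881) = 60433*(-1/381881) = -60433/381881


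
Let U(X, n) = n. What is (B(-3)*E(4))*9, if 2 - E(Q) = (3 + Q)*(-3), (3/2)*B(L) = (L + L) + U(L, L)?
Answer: -1242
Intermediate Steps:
B(L) = 2*L (B(L) = 2*((L + L) + L)/3 = 2*(2*L + L)/3 = 2*(3*L)/3 = 2*L)
E(Q) = 11 + 3*Q (E(Q) = 2 - (3 + Q)*(-3) = 2 - (-9 - 3*Q) = 2 + (9 + 3*Q) = 11 + 3*Q)
(B(-3)*E(4))*9 = ((2*(-3))*(11 + 3*4))*9 = -6*(11 + 12)*9 = -6*23*9 = -138*9 = -1242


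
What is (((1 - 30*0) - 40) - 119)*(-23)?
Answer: 3634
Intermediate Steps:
(((1 - 30*0) - 40) - 119)*(-23) = (((1 - 5*0) - 40) - 119)*(-23) = (((1 + 0) - 40) - 119)*(-23) = ((1 - 40) - 119)*(-23) = (-39 - 119)*(-23) = -158*(-23) = 3634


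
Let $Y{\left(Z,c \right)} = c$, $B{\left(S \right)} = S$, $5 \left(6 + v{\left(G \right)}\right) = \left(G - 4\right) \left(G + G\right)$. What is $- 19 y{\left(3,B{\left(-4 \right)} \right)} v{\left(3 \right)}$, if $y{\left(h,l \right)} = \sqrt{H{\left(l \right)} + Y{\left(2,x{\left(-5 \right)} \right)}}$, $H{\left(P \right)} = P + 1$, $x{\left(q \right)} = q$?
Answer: $\frac{1368 i \sqrt{2}}{5} \approx 386.93 i$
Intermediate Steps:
$v{\left(G \right)} = -6 + \frac{2 G \left(-4 + G\right)}{5}$ ($v{\left(G \right)} = -6 + \frac{\left(G - 4\right) \left(G + G\right)}{5} = -6 + \frac{\left(-4 + G\right) 2 G}{5} = -6 + \frac{2 G \left(-4 + G\right)}{5}$)
$H{\left(P \right)} = 1 + P$
$y{\left(h,l \right)} = \sqrt{-4 + l}$ ($y{\left(h,l \right)} = \sqrt{\left(1 + l\right) - 5} = \sqrt{-4 + l}$)
$- 19 y{\left(3,B{\left(-4 \right)} \right)} v{\left(3 \right)} = - 19 \sqrt{-4 - 4} \left(-6 - \frac{24}{5} + \frac{2 \cdot 3^{2}}{5}\right) = - 19 \sqrt{-8} \left(-6 - \frac{24}{5} + \frac{2}{5} \cdot 9\right) = - 19 \cdot 2 i \sqrt{2} \left(-6 - \frac{24}{5} + \frac{18}{5}\right) = - 38 i \sqrt{2} \left(- \frac{36}{5}\right) = \frac{1368 i \sqrt{2}}{5}$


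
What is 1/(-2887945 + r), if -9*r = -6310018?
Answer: -9/19681487 ≈ -4.5728e-7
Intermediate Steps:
r = 6310018/9 (r = -1/9*(-6310018) = 6310018/9 ≈ 7.0111e+5)
1/(-2887945 + r) = 1/(-2887945 + 6310018/9) = 1/(-19681487/9) = -9/19681487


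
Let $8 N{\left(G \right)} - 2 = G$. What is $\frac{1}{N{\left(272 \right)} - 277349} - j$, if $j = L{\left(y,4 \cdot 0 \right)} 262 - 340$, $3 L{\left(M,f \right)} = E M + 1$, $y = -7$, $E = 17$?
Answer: $\frac{11808431804}{1109259} \approx 10645.0$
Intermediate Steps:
$N{\left(G \right)} = \frac{1}{4} + \frac{G}{8}$
$L{\left(M,f \right)} = \frac{1}{3} + \frac{17 M}{3}$ ($L{\left(M,f \right)} = \frac{17 M + 1}{3} = \frac{1 + 17 M}{3} = \frac{1}{3} + \frac{17 M}{3}$)
$j = - \frac{31936}{3}$ ($j = \left(\frac{1}{3} + \frac{17}{3} \left(-7\right)\right) 262 - 340 = \left(\frac{1}{3} - \frac{119}{3}\right) 262 - 340 = \left(- \frac{118}{3}\right) 262 - 340 = - \frac{30916}{3} - 340 = - \frac{31936}{3} \approx -10645.0$)
$\frac{1}{N{\left(272 \right)} - 277349} - j = \frac{1}{\left(\frac{1}{4} + \frac{1}{8} \cdot 272\right) - 277349} - - \frac{31936}{3} = \frac{1}{\left(\frac{1}{4} + 34\right) - 277349} + \frac{31936}{3} = \frac{1}{\frac{137}{4} - 277349} + \frac{31936}{3} = \frac{1}{- \frac{1109259}{4}} + \frac{31936}{3} = - \frac{4}{1109259} + \frac{31936}{3} = \frac{11808431804}{1109259}$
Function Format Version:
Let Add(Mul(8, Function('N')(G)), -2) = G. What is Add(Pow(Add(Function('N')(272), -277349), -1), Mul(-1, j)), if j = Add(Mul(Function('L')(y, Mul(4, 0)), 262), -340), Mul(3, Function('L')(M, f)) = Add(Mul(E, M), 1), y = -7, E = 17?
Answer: Rational(11808431804, 1109259) ≈ 10645.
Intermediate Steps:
Function('N')(G) = Add(Rational(1, 4), Mul(Rational(1, 8), G))
Function('L')(M, f) = Add(Rational(1, 3), Mul(Rational(17, 3), M)) (Function('L')(M, f) = Mul(Rational(1, 3), Add(Mul(17, M), 1)) = Mul(Rational(1, 3), Add(1, Mul(17, M))) = Add(Rational(1, 3), Mul(Rational(17, 3), M)))
j = Rational(-31936, 3) (j = Add(Mul(Add(Rational(1, 3), Mul(Rational(17, 3), -7)), 262), -340) = Add(Mul(Add(Rational(1, 3), Rational(-119, 3)), 262), -340) = Add(Mul(Rational(-118, 3), 262), -340) = Add(Rational(-30916, 3), -340) = Rational(-31936, 3) ≈ -10645.)
Add(Pow(Add(Function('N')(272), -277349), -1), Mul(-1, j)) = Add(Pow(Add(Add(Rational(1, 4), Mul(Rational(1, 8), 272)), -277349), -1), Mul(-1, Rational(-31936, 3))) = Add(Pow(Add(Add(Rational(1, 4), 34), -277349), -1), Rational(31936, 3)) = Add(Pow(Add(Rational(137, 4), -277349), -1), Rational(31936, 3)) = Add(Pow(Rational(-1109259, 4), -1), Rational(31936, 3)) = Add(Rational(-4, 1109259), Rational(31936, 3)) = Rational(11808431804, 1109259)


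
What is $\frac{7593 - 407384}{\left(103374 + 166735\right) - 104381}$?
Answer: $- \frac{399791}{165728} \approx -2.4123$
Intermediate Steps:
$\frac{7593 - 407384}{\left(103374 + 166735\right) - 104381} = - \frac{399791}{270109 - 104381} = - \frac{399791}{165728}$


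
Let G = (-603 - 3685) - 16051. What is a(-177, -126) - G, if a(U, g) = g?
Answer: 20213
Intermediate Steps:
G = -20339 (G = -4288 - 16051 = -20339)
a(-177, -126) - G = -126 - 1*(-20339) = -126 + 20339 = 20213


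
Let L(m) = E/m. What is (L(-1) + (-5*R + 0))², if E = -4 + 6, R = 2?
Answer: 144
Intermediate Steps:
E = 2
L(m) = 2/m
(L(-1) + (-5*R + 0))² = (2/(-1) + (-5*2 + 0))² = (2*(-1) + (-10 + 0))² = (-2 - 10)² = (-12)² = 144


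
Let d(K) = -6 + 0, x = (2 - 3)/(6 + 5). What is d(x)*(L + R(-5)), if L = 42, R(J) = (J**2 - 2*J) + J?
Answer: -432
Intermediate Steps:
R(J) = J**2 - J
x = -1/11 ≈ -0.090909
d(K) = -6
d(x)*(L + R(-5)) = -6*(42 - 5*(-1 - 5)) = -6*(42 - 5*(-6)) = -6*(42 + 30) = -6*72 = -432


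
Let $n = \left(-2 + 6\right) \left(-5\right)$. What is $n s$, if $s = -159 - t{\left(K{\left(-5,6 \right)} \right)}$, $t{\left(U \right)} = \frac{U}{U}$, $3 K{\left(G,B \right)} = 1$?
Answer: $3200$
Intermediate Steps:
$K{\left(G,B \right)} = \frac{1}{3}$ ($K{\left(G,B \right)} = \frac{1}{3} \cdot 1 = \frac{1}{3}$)
$t{\left(U \right)} = 1$
$n = -20$ ($n = 4 \left(-5\right) = -20$)
$s = -160$ ($s = -159 - 1 = -160$)
$n s = \left(-20\right) \left(-160\right) = 3200$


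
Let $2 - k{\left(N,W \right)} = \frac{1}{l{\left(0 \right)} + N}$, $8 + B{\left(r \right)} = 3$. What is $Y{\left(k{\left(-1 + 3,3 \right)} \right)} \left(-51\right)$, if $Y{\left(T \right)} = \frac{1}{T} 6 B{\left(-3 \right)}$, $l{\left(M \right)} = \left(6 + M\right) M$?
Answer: $1020$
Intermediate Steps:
$l{\left(M \right)} = M \left(6 + M\right)$
$B{\left(r \right)} = -5$ ($B{\left(r \right)} = -8 + 3 = -5$)
$k{\left(N,W \right)} = 2 - \frac{1}{N}$ ($k{\left(N,W \right)} = 2 - \frac{1}{0 \left(6 + 0\right) + N} = 2 - \frac{1}{0 \cdot 6 + N} = 2 - \frac{1}{0 + N} = 2 - \frac{1}{N}$)
$Y{\left(T \right)} = - \frac{30}{T}$ ($Y{\left(T \right)} = \frac{1}{T} 6 \left(-5\right) = \frac{6}{T} \left(-5\right) = - \frac{30}{T}$)
$Y{\left(k{\left(-1 + 3,3 \right)} \right)} \left(-51\right) = - \frac{30}{2 - \frac{1}{-1 + 3}} \left(-51\right) = - \frac{30}{2 - \frac{1}{2}} \left(-51\right) = - \frac{30}{\frac{3}{2}} \left(-51\right) = \left(-30\right) \frac{2}{3} \left(-51\right) = \left(-20\right) \left(-51\right) = 1020$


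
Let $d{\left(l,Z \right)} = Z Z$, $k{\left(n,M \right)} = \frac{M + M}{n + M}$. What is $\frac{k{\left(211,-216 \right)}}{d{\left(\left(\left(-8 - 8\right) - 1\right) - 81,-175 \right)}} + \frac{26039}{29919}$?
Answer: $\frac{4000146883}{4581346875} \approx 0.87314$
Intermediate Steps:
$k{\left(n,M \right)} = \frac{2 M}{M + n}$
$d{\left(l,Z \right)} = Z^{2}$
$\frac{k{\left(211,-216 \right)}}{d{\left(\left(\left(-8 - 8\right) - 1\right) - 81,-175 \right)}} + \frac{26039}{29919} = \frac{2 \left(-216\right) \frac{1}{-216 + 211}}{\left(-175\right)^{2}} + \frac{26039}{29919} = \frac{2 \left(-216\right) \frac{1}{-5}}{30625} + 26039 \cdot \frac{1}{29919} = 2 \left(-216\right) \left(- \frac{1}{5}\right) \frac{1}{30625} + \frac{26039}{29919} = \frac{432}{5} \cdot \frac{1}{30625} + \frac{26039}{29919} = \frac{432}{153125} + \frac{26039}{29919} = \frac{4000146883}{4581346875}$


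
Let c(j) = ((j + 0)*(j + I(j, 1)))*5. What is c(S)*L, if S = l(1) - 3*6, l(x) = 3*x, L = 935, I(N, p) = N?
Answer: 2103750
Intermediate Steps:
S = -15 (S = 3*1 - 3*6 = 3 - 18 = -15)
c(j) = 10*j² (c(j) = ((j + 0)*(j + j))*5 = (j*(2*j))*5 = (2*j²)*5 = 10*j²)
c(S)*L = (10*(-15)²)*935 = (10*225)*935 = 2250*935 = 2103750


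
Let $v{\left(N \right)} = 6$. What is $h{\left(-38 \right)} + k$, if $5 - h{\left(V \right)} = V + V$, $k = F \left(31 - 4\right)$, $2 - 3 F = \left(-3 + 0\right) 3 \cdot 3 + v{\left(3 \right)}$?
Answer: $288$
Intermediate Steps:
$F = \frac{23}{3}$ ($F = \frac{2}{3} - \frac{\left(-3 + 0\right) 3 \cdot 3 + 6}{3} = \frac{2}{3} - \frac{\left(-3\right) 3 \cdot 3 + 6}{3} = \frac{2}{3} - \frac{\left(-9\right) 3 + 6}{3} = \frac{2}{3} - \frac{-27 + 6}{3} = \frac{2}{3} - -7 = \frac{2}{3} + 7 = \frac{23}{3} \approx 7.6667$)
$k = 207$ ($k = \frac{23 \left(31 - 4\right)}{3} = \frac{23}{3} \cdot 27 = 207$)
$h{\left(V \right)} = 5 - 2 V$ ($h{\left(V \right)} = 5 - \left(V + V\right) = 5 - 2 V$)
$h{\left(-38 \right)} + k = \left(5 - -76\right) + 207 = \left(5 + 76\right) + 207 = 81 + 207 = 288$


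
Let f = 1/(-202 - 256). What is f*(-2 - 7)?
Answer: 9/458 ≈ 0.019651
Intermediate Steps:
f = -1/458 (f = 1/(-458) = -1/458 ≈ -0.0021834)
f*(-2 - 7) = -(-2 - 7)/458 = -1/458*(-9) = 9/458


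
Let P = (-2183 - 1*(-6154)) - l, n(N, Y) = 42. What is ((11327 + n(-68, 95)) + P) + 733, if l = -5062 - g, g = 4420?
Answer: 25555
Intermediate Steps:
l = -9482 (l = -5062 - 1*4420 = -5062 - 4420 = -9482)
P = 13453 (P = (-2183 - 1*(-6154)) - 1*(-9482) = (-2183 + 6154) + 9482 = 3971 + 9482 = 13453)
((11327 + n(-68, 95)) + P) + 733 = ((11327 + 42) + 13453) + 733 = (11369 + 13453) + 733 = 24822 + 733 = 25555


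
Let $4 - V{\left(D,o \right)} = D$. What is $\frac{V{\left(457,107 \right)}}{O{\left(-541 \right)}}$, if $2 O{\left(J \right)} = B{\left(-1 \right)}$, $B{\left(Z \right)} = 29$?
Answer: $- \frac{906}{29} \approx -31.241$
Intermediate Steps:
$V{\left(D,o \right)} = 4 - D$
$O{\left(J \right)} = \frac{29}{2}$ ($O{\left(J \right)} = \frac{1}{2} \cdot 29 = \frac{29}{2}$)
$\frac{V{\left(457,107 \right)}}{O{\left(-541 \right)}} = \frac{4 - 457}{\frac{29}{2}} = \left(4 - 457\right) \frac{2}{29} = \left(-453\right) \frac{2}{29} = - \frac{906}{29}$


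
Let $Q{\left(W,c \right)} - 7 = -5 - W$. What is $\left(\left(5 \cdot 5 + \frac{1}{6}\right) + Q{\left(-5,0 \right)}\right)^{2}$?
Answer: $\frac{37249}{36} \approx 1034.7$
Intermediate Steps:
$Q{\left(W,c \right)} = 2 - W$ ($Q{\left(W,c \right)} = 7 - \left(5 + W\right) = 2 - W$)
$\left(\left(5 \cdot 5 + \frac{1}{6}\right) + Q{\left(-5,0 \right)}\right)^{2} = \left(\left(5 \cdot 5 + \frac{1}{6}\right) + \left(2 - -5\right)\right)^{2} = \left(\left(25 + \frac{1}{6}\right) + \left(2 + 5\right)\right)^{2} = \left(\frac{151}{6} + 7\right)^{2} = \left(\frac{193}{6}\right)^{2} = \frac{37249}{36}$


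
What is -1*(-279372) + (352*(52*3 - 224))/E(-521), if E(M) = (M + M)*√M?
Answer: 279372 - 11968*I*√521/271441 ≈ 2.7937e+5 - 1.0064*I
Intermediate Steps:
E(M) = 2*M^(3/2) (E(M) = (2*M)*√M = 2*M^(3/2))
-1*(-279372) + (352*(52*3 - 224))/E(-521) = -1*(-279372) + (352*(52*3 - 224))/((2*(-521)^(3/2))) = 279372 + (352*(156 - 224))/((2*(-521*I*√521))) = 279372 + (352*(-68))/((-1042*I*√521)) = 279372 - 11968*I*√521/271441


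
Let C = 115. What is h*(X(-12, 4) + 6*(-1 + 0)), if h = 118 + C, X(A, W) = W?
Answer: -466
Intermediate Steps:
h = 233 (h = 118 + 115 = 233)
h*(X(-12, 4) + 6*(-1 + 0)) = 233*(4 + 6*(-1 + 0)) = 233*(4 + 6*(-1)) = 233*(4 - 6) = 233*(-2) = -466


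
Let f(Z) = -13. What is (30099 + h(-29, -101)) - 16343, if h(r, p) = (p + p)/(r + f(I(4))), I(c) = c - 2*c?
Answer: 288977/21 ≈ 13761.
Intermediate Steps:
I(c) = -c
h(r, p) = 2*p/(-13 + r) (h(r, p) = (p + p)/(r - 13) = (2*p)/(-13 + r) = 2*p/(-13 + r))
(30099 + h(-29, -101)) - 16343 = (30099 + 2*(-101)/(-13 - 29)) - 16343 = (30099 + 2*(-101)/(-42)) - 16343 = (30099 + 2*(-101)*(-1/42)) - 16343 = (30099 + 101/21) - 16343 = 632180/21 - 16343 = 288977/21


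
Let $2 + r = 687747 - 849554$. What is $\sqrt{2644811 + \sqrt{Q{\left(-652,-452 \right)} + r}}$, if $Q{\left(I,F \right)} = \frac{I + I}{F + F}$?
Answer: $\frac{\sqrt{33771591659 + 113 i \sqrt{2066120702}}}{113} \approx 1626.3 + 0.12367 i$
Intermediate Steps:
$r = -161809$ ($r = -2 + \left(687747 - 849554\right) = -2 - 161807 = -161809$)
$Q{\left(I,F \right)} = \frac{I}{F}$ ($Q{\left(I,F \right)} = \frac{2 I}{2 F} = 2 I \frac{1}{2 F} = \frac{I}{F}$)
$\sqrt{2644811 + \sqrt{Q{\left(-652,-452 \right)} + r}} = \sqrt{2644811 + \sqrt{- \frac{652}{-452} - 161809}} = \sqrt{2644811 + \sqrt{\left(-652\right) \left(- \frac{1}{452}\right) - 161809}} = \sqrt{2644811 + \sqrt{\frac{163}{113} - 161809}} = \sqrt{2644811 + \sqrt{- \frac{18284254}{113}}} = \sqrt{2644811 + \frac{i \sqrt{2066120702}}{113}}$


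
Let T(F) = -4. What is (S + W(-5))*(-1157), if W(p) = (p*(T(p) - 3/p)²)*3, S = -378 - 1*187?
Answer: 4271644/5 ≈ 8.5433e+5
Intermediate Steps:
S = -565 (S = -378 - 187 = -565)
W(p) = 3*p*(-4 - 3/p)² (W(p) = (p*(-4 - 3/p)²)*3 = 3*p*(-4 - 3/p)²)
(S + W(-5))*(-1157) = (-565 + 3*(3 + 4*(-5))²/(-5))*(-1157) = (-565 + 3*(-⅕)*(3 - 20)²)*(-1157) = (-565 + 3*(-⅕)*(-17)²)*(-1157) = (-565 + 3*(-⅕)*289)*(-1157) = (-565 - 867/5)*(-1157) = -3692/5*(-1157) = 4271644/5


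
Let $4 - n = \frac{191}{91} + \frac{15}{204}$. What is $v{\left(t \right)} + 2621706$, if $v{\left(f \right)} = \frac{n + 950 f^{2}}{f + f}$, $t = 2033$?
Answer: $\frac{90259969622757}{25160408} \approx 3.5874 \cdot 10^{6}$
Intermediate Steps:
$n = \frac{11309}{6188}$ ($n = 4 - \left(\frac{191}{91} + \frac{15}{204}\right) = 4 - \left(191 \cdot \frac{1}{91} + 15 \cdot \frac{1}{204}\right) = 4 - \left(\frac{191}{91} + \frac{5}{68}\right) = 4 - \frac{13443}{6188} = \frac{11309}{6188} \approx 1.8276$)
$v{\left(f \right)} = \frac{\frac{11309}{6188} + 950 f^{2}}{2 f}$ ($v{\left(f \right)} = \frac{\frac{11309}{6188} + 950 f^{2}}{f + f} = \frac{\frac{11309}{6188} + 950 f^{2}}{2 f}$)
$v{\left(t \right)} + 2621706 = \left(475 \cdot 2033 + \frac{11309}{12376 \cdot 2033}\right) + 2621706 = \left(965675 + \frac{11309}{12376} \cdot \frac{1}{2033}\right) + 2621706 = \left(965675 + \frac{11309}{25160408}\right) + 2621706 = \frac{24296777006709}{25160408} + 2621706 = \frac{90259969622757}{25160408}$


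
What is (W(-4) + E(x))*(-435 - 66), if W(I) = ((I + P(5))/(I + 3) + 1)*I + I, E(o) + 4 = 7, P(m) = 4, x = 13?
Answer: 2505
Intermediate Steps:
E(o) = 3 (E(o) = -4 + 7 = 3)
W(I) = I + I*(1 + (4 + I)/(3 + I)) (W(I) = ((I + 4)/(I + 3) + 1)*I + I = ((4 + I)/(3 + I) + 1)*I + I = (1 + (4 + I)/(3 + I))*I + I = I*(1 + (4 + I)/(3 + I)) + I = I + I*(1 + (4 + I)/(3 + I)))
(W(-4) + E(x))*(-435 - 66) = (-4*(10 + 3*(-4))/(3 - 4) + 3)*(-435 - 66) = (-4*(10 - 12)/(-1) + 3)*(-501) = (-4*(-1)*(-2) + 3)*(-501) = (-8 + 3)*(-501) = -5*(-501) = 2505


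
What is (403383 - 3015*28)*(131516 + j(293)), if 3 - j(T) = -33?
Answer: 41960220576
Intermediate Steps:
j(T) = 36 (j(T) = 3 - 1*(-33) = 3 + 33 = 36)
(403383 - 3015*28)*(131516 + j(293)) = (403383 - 3015*28)*(131516 + 36) = (403383 - 84420)*131552 = 318963*131552 = 41960220576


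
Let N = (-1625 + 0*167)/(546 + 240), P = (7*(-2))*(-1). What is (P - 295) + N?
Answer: -222491/786 ≈ -283.07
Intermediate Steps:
P = 14 (P = -14*(-1) = 14)
N = -1625/786 (N = (-1625 + 0)/786 = -1625*1/786 = -1625/786 ≈ -2.0674)
(P - 295) + N = (14 - 295) - 1625/786 = -281 - 1625/786 = -222491/786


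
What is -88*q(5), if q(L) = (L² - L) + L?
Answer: -2200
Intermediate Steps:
q(L) = L²
-88*q(5) = -88*5² = -88*25 = -2200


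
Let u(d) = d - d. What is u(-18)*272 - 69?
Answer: -69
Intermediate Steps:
u(d) = 0
u(-18)*272 - 69 = 0*272 - 69 = 0 - 69 = -69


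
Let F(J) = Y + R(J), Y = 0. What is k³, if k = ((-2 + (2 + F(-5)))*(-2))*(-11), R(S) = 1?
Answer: 10648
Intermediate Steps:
F(J) = 1 (F(J) = 0 + 1 = 1)
k = 22 (k = ((-2 + (2 + 1))*(-2))*(-11) = ((-2 + 3)*(-2))*(-11) = (1*(-2))*(-11) = -2*(-11) = 22)
k³ = 22³ = 10648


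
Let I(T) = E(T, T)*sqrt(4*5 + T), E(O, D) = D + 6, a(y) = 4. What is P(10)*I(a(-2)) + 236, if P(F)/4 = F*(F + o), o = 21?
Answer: 236 + 24800*sqrt(6) ≈ 60983.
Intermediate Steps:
E(O, D) = 6 + D
I(T) = sqrt(20 + T)*(6 + T) (I(T) = (6 + T)*sqrt(4*5 + T) = (6 + T)*sqrt(20 + T) = sqrt(20 + T)*(6 + T))
P(F) = 4*F*(21 + F) (P(F) = 4*(F*(F + 21)) = 4*(F*(21 + F)) = 4*F*(21 + F))
P(10)*I(a(-2)) + 236 = (4*10*(21 + 10))*(sqrt(20 + 4)*(6 + 4)) + 236 = (4*10*31)*(sqrt(24)*10) + 236 = 1240*((2*sqrt(6))*10) + 236 = 1240*(20*sqrt(6)) + 236 = 24800*sqrt(6) + 236 = 236 + 24800*sqrt(6)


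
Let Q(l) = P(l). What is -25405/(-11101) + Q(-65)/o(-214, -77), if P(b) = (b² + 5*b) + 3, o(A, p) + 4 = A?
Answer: -37788913/2420018 ≈ -15.615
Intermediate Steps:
o(A, p) = -4 + A
P(b) = 3 + b² + 5*b
Q(l) = 3 + l² + 5*l
-25405/(-11101) + Q(-65)/o(-214, -77) = -25405/(-11101) + (3 + (-65)² + 5*(-65))/(-4 - 214) = -25405*(-1/11101) + (3 + 4225 - 325)/(-218) = 25405/11101 + 3903*(-1/218) = 25405/11101 - 3903/218 = -37788913/2420018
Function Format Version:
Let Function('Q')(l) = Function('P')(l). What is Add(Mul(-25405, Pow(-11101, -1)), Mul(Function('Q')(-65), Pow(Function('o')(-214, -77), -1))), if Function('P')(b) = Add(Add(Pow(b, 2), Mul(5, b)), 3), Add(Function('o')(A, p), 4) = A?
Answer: Rational(-37788913, 2420018) ≈ -15.615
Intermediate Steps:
Function('o')(A, p) = Add(-4, A)
Function('P')(b) = Add(3, Pow(b, 2), Mul(5, b))
Function('Q')(l) = Add(3, Pow(l, 2), Mul(5, l))
Add(Mul(-25405, Pow(-11101, -1)), Mul(Function('Q')(-65), Pow(Function('o')(-214, -77), -1))) = Add(Mul(-25405, Pow(-11101, -1)), Mul(Add(3, Pow(-65, 2), Mul(5, -65)), Pow(Add(-4, -214), -1))) = Add(Mul(-25405, Rational(-1, 11101)), Mul(Add(3, 4225, -325), Pow(-218, -1))) = Add(Rational(25405, 11101), Mul(3903, Rational(-1, 218))) = Add(Rational(25405, 11101), Rational(-3903, 218)) = Rational(-37788913, 2420018)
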